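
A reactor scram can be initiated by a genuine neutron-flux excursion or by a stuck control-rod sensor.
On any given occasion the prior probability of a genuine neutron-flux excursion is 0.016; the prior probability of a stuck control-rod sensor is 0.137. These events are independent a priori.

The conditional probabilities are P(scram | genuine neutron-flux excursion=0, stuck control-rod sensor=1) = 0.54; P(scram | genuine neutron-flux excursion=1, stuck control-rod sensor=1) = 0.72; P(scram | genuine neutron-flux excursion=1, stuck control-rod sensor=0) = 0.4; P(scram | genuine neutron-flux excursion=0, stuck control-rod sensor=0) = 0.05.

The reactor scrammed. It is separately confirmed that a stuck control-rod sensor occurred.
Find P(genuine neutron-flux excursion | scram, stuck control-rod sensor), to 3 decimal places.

P(genuine neutron-flux excursion | scram, stuck control-rod sensor) ≈ 0.021

P(scram | stuck control-rod sensor) = 0.54·0.984 + 0.72·0.016 = 0.531360 + 0.011520 = 0.542880
Of this, 0.011520 comes from 0.72·0.016 (the genuine neutron-flux excursion=true cases).
Hence the posterior is 0.011520/0.542880 ≈ 0.021.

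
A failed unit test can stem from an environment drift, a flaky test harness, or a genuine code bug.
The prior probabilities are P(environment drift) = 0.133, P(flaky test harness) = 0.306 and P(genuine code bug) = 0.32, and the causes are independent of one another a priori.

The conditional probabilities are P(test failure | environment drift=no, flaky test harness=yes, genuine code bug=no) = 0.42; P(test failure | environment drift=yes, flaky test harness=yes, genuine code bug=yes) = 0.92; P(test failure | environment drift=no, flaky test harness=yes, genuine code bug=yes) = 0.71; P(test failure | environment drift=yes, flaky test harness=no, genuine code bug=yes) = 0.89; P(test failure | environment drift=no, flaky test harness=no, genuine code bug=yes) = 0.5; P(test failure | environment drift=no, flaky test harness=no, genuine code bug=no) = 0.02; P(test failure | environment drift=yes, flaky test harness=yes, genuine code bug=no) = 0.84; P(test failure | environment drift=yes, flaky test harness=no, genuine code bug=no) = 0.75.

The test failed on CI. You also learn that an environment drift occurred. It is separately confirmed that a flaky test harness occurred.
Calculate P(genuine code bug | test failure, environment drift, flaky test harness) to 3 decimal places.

P(genuine code bug | test failure, environment drift, flaky test harness) ≈ 0.340

Enumerate both values of genuine code bug and weight by the priors:
  P(test failure | environment drift, flaky test harness) = 0.84×0.68 + 0.92×0.32
        = 0.571200 + 0.294400 = 0.865600
The terms with genuine code bug present sum to 0.294400, so
  P(genuine code bug | test failure, environment drift, flaky test harness) = 0.294400 / 0.865600 ≈ 0.340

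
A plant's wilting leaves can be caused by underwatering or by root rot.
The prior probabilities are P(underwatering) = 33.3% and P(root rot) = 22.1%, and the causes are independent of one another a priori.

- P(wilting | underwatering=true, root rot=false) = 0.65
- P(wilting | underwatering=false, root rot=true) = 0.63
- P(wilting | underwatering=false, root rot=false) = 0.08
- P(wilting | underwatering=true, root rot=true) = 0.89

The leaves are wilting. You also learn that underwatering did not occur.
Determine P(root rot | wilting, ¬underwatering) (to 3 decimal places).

P(wilting | ¬underwatering) = 0.08*0.779 + 0.63*0.221 = 0.062320 + 0.139230 = 0.201550
Restricting to configurations with root rot present: 0.63*0.221 = 0.139230.
So P(root rot | wilting, ¬underwatering) = 0.139230/0.201550 ≈ 0.691.

P(root rot | wilting, ¬underwatering) ≈ 0.691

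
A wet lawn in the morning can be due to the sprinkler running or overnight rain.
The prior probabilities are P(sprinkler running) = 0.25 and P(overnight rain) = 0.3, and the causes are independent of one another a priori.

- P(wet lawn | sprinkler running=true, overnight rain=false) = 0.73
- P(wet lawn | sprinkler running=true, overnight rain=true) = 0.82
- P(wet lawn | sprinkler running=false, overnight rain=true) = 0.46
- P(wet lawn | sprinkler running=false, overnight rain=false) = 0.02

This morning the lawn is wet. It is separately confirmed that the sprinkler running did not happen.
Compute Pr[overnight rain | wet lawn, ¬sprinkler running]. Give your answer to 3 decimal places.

Pr[overnight rain | wet lawn, ¬sprinkler running] ≈ 0.908

Enumerate both values of overnight rain and weight by the priors:
  P(wet lawn | ¬sprinkler running) = 0.02·0.7 + 0.46·0.3
        = 0.014000 + 0.138000 = 0.152000
Configurations with overnight rain contribute 0.138000, so
  P(overnight rain | wet lawn, ¬sprinkler running) = 0.138000 / 0.152000 ≈ 0.908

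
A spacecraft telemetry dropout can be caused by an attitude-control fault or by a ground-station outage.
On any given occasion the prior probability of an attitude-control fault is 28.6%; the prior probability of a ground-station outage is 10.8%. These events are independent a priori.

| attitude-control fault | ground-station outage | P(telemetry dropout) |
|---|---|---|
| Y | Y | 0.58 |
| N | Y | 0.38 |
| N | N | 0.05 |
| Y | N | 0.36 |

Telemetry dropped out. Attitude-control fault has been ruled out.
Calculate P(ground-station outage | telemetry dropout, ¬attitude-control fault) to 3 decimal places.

P(telemetry dropout | ¬attitude-control fault) = 0.05×0.892 + 0.38×0.108 = 0.044600 + 0.041040 = 0.085640
The ground-station outage-present share is 0.38×0.108 = 0.041040.
Hence the posterior is 0.041040/0.085640 ≈ 0.479.

P(ground-station outage | telemetry dropout, ¬attitude-control fault) ≈ 0.479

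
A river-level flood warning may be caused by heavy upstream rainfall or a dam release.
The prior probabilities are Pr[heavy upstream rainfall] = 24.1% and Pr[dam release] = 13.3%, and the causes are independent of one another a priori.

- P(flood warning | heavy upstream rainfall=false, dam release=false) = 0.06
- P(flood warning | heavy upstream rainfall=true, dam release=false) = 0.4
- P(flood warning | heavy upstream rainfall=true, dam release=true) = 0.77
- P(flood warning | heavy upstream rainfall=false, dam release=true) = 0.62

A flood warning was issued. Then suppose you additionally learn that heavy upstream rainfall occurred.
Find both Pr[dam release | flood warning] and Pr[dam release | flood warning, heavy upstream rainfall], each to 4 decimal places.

For the numerator, keep only dam release=true terms: 0.062587 + 0.024681 = 0.087268
Normalizer over all consistent configurations: 0.06*0.759*0.867 + 0.62*0.759*0.133 + 0.4*0.241*0.867 + 0.77*0.241*0.133 = 0.210330
P(dam release | flood warning) = 0.087268/0.210330 ≈ 0.4149

With the extra evidence:
For the numerator, keep only dam release=true terms: 0.77·0.133 = 0.102410
Denominator P(flood warning | heavy upstream rainfall): 0.4·0.867 + 0.77·0.133 = 0.449210
P(dam release | flood warning, heavy upstream rainfall) = 0.102410/0.449210 ≈ 0.2280
— heavy upstream rainfall explains away the evidence for dam release.

Pr[dam release | flood warning] ≈ 0.4149; Pr[dam release | flood warning, heavy upstream rainfall] ≈ 0.2280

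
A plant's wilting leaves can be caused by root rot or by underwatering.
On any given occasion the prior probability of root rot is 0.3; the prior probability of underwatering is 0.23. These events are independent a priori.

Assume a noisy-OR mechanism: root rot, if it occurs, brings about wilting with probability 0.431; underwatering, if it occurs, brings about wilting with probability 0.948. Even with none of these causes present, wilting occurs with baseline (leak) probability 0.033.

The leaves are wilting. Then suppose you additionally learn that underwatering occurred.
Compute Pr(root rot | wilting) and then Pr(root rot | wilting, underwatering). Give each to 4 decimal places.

Pr(root rot | wilting) ≈ 0.5003; Pr(root rot | wilting, underwatering) ≈ 0.3048

Under noisy-OR, P(wilting | causes) = 1 − (1−0.033)·∏(1−qᵢ) over the active causes.
P(wilting) = 0.033*0.7*0.77 + 0.949716*0.7*0.23 + 0.449777*0.3*0.77 + 0.971388*0.3*0.23 = 0.017787 + 0.152904 + 0.103898 + 0.067026 = 0.341615
Restricting to configurations with root rot present: 0.103898 + 0.067026 = 0.170924.
So P(root rot | wilting) = 0.170924/0.341615 ≈ 0.5003.

Now condition on the additional information:
P(wilting | underwatering) = 0.949716×0.7 + 0.971388×0.3 = 0.664801 + 0.291416 = 0.956217
The root rot-present share is 0.971388×0.3 = 0.291416.
Hence the posterior is 0.291416/0.956217 ≈ 0.3048.
— underwatering explains away the evidence for root rot.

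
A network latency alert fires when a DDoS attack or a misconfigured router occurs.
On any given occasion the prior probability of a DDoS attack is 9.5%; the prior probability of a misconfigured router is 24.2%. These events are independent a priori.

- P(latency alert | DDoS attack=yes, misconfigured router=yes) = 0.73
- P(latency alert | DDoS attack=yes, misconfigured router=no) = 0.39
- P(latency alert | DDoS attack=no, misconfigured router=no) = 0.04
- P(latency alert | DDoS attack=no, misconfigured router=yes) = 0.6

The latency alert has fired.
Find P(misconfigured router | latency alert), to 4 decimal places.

P(latency alert) = 0.04×0.905×0.758 + 0.6×0.905×0.242 + 0.39×0.095×0.758 + 0.73×0.095×0.242 = 0.027440 + 0.131406 + 0.028084 + 0.016783 = 0.203713
Restricting to configurations with misconfigured router present: 0.131406 + 0.016783 = 0.148189.
P(misconfigured router | latency alert) = 0.148189 / 0.203713 ≈ 0.7274

P(misconfigured router | latency alert) ≈ 0.7274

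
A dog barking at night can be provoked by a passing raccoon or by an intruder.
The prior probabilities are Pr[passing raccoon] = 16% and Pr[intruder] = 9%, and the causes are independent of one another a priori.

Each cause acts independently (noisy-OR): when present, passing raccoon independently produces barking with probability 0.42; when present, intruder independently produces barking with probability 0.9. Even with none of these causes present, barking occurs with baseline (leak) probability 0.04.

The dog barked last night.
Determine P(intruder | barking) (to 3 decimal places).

Under noisy-OR, P(barking | causes) = 1 − (1−0.04)·∏(1−qᵢ) over the active causes.
Enumerate the 4 (passing raccoon, intruder) configurations and weight by the priors:
  P(barking) = 0.04×0.84×0.91 + 0.904×0.84×0.09 + 0.4432×0.16×0.91 + 0.94432×0.16×0.09
        = 0.030576 + 0.068342 + 0.064530 + 0.013598 = 0.177046
Configurations with intruder contribute 0.081940, so
  P(intruder | barking) = 0.081940 / 0.177046 ≈ 0.463

P(intruder | barking) ≈ 0.463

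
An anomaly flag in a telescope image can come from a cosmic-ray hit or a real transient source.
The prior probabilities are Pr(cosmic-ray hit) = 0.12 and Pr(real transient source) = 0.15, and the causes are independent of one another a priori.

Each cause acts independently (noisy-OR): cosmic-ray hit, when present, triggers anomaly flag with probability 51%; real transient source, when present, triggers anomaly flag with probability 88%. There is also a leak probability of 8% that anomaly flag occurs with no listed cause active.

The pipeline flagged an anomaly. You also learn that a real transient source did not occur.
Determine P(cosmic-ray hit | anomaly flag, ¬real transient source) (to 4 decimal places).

Under noisy-OR, P(anomaly flag | causes) = 1 − (1−0.08)·∏(1−qᵢ) over the active causes.
P(anomaly flag | ¬real transient source) = 0.08*0.88 + 0.5492*0.12 = 0.070400 + 0.065904 = 0.136304
Of this, 0.065904 comes from 0.5492*0.12 (the cosmic-ray hit=true cases).
P(cosmic-ray hit | anomaly flag, ¬real transient source) = 0.065904 / 0.136304 ≈ 0.4835

P(cosmic-ray hit | anomaly flag, ¬real transient source) ≈ 0.4835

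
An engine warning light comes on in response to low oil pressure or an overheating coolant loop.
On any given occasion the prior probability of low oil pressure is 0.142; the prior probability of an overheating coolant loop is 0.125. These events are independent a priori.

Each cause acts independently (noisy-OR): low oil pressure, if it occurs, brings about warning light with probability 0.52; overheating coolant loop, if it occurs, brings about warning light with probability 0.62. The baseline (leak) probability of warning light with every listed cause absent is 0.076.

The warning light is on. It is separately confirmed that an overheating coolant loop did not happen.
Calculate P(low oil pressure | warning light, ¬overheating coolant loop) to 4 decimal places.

Under noisy-OR, P(warning light | causes) = 1 − (1−0.076)·∏(1−qᵢ) over the active causes.
P(warning light | ¬overheating coolant loop) = 0.076·0.858 + 0.55648·0.142 = 0.065208 + 0.079020 = 0.144228
The low oil pressure-present share is 0.55648·0.142 = 0.079020.
P(low oil pressure | warning light, ¬overheating coolant loop) = 0.079020 / 0.144228 ≈ 0.5479

P(low oil pressure | warning light, ¬overheating coolant loop) ≈ 0.5479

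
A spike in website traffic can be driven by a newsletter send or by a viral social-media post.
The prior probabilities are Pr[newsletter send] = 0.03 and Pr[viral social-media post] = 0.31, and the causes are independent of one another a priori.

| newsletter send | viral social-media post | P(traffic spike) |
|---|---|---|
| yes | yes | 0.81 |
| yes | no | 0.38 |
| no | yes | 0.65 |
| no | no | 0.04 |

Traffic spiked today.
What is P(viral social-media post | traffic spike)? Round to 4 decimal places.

Numerator (weight on configurations with viral social-media post): 0.195455 + 0.007533 = 0.202988
Normalizer over all consistent configurations: 0.04·0.97·0.69 + 0.65·0.97·0.31 + 0.38·0.03·0.69 + 0.81·0.03·0.31 = 0.237626
Posterior = 0.202988 / 0.237626 ≈ 0.8542

P(viral social-media post | traffic spike) ≈ 0.8542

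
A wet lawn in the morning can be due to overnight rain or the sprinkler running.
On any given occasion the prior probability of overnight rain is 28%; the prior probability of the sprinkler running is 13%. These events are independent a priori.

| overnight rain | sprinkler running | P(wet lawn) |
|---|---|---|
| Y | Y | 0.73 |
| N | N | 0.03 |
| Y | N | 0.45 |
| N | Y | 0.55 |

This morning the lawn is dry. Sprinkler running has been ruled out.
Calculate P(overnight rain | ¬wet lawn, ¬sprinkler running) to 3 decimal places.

P(overnight rain | ¬wet lawn, ¬sprinkler running) ≈ 0.181

P(¬wet lawn | ¬sprinkler running) = 0.97*0.72 + 0.55*0.28 = 0.698400 + 0.154000 = 0.852400
The overnight rain-present share is 0.55*0.28 = 0.154000.
So P(overnight rain | ¬wet lawn, ¬sprinkler running) = 0.154000/0.852400 ≈ 0.181.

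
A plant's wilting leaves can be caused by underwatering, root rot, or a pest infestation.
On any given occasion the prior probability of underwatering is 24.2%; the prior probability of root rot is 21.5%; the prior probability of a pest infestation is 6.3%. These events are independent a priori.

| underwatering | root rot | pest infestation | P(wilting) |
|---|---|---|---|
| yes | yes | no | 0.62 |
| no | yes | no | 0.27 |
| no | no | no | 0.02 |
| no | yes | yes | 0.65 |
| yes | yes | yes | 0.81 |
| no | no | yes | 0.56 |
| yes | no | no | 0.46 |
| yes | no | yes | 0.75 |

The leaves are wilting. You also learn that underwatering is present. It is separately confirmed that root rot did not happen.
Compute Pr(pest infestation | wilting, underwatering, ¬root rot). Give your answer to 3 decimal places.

Pr(pest infestation | wilting, underwatering, ¬root rot) ≈ 0.099

For the numerator, keep only pest infestation=true terms: 0.75×0.063 = 0.047250
Denominator P(wilting | underwatering, ¬root rot): 0.46×0.937 + 0.75×0.063 = 0.478270
Posterior = 0.047250 / 0.478270 ≈ 0.099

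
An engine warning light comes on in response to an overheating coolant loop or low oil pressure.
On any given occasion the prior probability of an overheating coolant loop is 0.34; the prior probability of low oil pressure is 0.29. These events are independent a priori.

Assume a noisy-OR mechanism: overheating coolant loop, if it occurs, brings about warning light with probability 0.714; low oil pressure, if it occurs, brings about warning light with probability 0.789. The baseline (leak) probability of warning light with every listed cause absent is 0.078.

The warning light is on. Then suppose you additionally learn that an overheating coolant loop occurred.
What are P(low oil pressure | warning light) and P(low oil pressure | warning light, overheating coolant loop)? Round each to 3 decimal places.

Under noisy-OR, P(warning light | causes) = 1 − (1−0.078)·∏(1−qᵢ) over the active causes.
Sum P(warning light|·) weighted by the priors over the 4 (overheating coolant loop, low oil pressure) configurations:
  P(warning light) = 0.078×0.66×0.71 + 0.805458×0.66×0.29 + 0.736308×0.34×0.71 + 0.944361×0.34×0.29
        = 0.036551 + 0.154165 + 0.177745 + 0.093114 = 0.461575
The terms with low oil pressure present sum to 0.247279, so
  P(low oil pressure | warning light) = 0.247279 / 0.461575 ≈ 0.536

Now condition on the additional information:
P(warning light | overheating coolant loop) = 0.736308·0.71 + 0.944361·0.29 = 0.522779 + 0.273865 = 0.796644
Of this, 0.273865 comes from 0.944361·0.29 (the low oil pressure=true cases).
Hence the posterior is 0.273865/0.796644 ≈ 0.344.

P(low oil pressure | warning light) ≈ 0.536; P(low oil pressure | warning light, overheating coolant loop) ≈ 0.344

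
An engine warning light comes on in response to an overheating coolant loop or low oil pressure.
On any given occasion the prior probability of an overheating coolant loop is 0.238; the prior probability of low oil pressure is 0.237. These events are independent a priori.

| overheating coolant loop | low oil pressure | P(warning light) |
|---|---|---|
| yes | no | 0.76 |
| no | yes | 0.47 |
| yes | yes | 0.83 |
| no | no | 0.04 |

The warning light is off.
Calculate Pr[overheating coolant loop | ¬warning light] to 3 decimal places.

Pr[overheating coolant loop | ¬warning light] ≈ 0.075

P(¬warning light) = 0.96·0.762·0.763 + 0.53·0.762·0.237 + 0.24·0.238·0.763 + 0.17·0.238·0.237 = 0.558150 + 0.095715 + 0.043583 + 0.009589 = 0.707037
Restricting to configurations with overheating coolant loop present: 0.043583 + 0.009589 = 0.053172.
So P(overheating coolant loop | ¬warning light) = 0.053172/0.707037 ≈ 0.075.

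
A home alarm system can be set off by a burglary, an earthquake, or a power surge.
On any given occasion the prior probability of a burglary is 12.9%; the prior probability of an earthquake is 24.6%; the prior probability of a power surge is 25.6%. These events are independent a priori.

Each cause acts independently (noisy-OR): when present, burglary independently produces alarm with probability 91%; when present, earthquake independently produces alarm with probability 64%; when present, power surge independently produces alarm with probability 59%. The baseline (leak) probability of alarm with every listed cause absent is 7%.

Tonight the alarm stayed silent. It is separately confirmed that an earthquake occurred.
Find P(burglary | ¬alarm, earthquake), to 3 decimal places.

Under noisy-OR, P(alarm | causes) = 1 − (1−0.07)·∏(1−qᵢ) over the active causes.
P(¬alarm | earthquake) = 0.3348·0.871·0.744 + 0.137268·0.871·0.256 + 0.030132·0.129·0.744 + 0.012354·0.129·0.256 = 0.216958 + 0.030607 + 0.002892 + 0.000408 = 0.250865
Of this, 0.003300 comes from 0.002892 + 0.000408 (the burglary=true cases).
Hence the posterior is 0.003300/0.250865 ≈ 0.013.

P(burglary | ¬alarm, earthquake) ≈ 0.013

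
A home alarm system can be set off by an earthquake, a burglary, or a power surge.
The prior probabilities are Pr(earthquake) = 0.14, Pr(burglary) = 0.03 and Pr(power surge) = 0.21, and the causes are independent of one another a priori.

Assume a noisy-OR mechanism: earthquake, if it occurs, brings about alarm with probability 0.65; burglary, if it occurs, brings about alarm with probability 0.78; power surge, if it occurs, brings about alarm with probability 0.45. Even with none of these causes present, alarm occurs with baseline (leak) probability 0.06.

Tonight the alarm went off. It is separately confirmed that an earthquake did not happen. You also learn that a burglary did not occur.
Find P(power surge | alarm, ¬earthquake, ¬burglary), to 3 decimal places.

P(power surge | alarm, ¬earthquake, ¬burglary) ≈ 0.682

Under noisy-OR, P(alarm | causes) = 1 − (1−0.06)·∏(1−qᵢ) over the active causes.
Weight on power surge=true, given the evidence: 0.483×0.21 = 0.101430
Denominator P(alarm | ¬earthquake, ¬burglary): 0.06×0.79 + 0.483×0.21 = 0.148830
P(power surge | alarm, ¬earthquake, ¬burglary) = 0.101430/0.148830 ≈ 0.682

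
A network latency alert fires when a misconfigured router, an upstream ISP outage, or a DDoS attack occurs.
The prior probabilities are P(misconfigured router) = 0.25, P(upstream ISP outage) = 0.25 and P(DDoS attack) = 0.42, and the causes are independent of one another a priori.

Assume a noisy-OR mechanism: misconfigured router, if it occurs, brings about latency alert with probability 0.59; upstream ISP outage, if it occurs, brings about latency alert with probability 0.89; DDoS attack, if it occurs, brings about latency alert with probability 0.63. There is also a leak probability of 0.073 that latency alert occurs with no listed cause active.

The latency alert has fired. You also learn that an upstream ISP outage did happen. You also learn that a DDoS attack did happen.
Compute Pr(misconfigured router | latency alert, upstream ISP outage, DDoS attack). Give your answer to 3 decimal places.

Under noisy-OR, P(latency alert | causes) = 1 − (1−0.073)·∏(1−qᵢ) over the active causes.
For the numerator, keep only misconfigured router=true terms: 0.984531*0.25 = 0.246133
Normalizer over all consistent configurations: 0.962271*0.75 + 0.984531*0.25 = 0.967836
Posterior = 0.246133 / 0.967836 ≈ 0.254

Pr(misconfigured router | latency alert, upstream ISP outage, DDoS attack) ≈ 0.254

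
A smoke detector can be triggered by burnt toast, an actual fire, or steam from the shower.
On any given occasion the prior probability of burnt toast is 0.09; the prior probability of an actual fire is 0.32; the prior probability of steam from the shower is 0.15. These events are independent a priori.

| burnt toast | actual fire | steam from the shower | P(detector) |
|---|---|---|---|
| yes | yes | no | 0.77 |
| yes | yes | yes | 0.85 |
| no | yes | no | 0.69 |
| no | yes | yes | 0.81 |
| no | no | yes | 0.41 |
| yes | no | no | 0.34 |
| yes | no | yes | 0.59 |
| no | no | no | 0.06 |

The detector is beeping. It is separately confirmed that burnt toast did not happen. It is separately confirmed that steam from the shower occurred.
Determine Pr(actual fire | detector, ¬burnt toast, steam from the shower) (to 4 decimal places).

Pr(actual fire | detector, ¬burnt toast, steam from the shower) ≈ 0.4818

For the numerator, keep only actual fire=true terms: 0.81·0.32 = 0.259200
The normalizing constant is 0.41·0.68 + 0.81·0.32 = 0.538000
P(actual fire | detector, ¬burnt toast, steam from the shower) = 0.259200/0.538000 ≈ 0.4818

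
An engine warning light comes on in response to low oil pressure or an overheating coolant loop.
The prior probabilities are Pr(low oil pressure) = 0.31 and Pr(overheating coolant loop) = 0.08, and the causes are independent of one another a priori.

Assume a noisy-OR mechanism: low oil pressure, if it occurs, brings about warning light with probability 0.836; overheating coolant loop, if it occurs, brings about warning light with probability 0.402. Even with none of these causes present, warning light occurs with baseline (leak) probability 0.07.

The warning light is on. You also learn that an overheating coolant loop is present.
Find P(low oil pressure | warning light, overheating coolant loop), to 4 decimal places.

Under noisy-OR, P(warning light | causes) = 1 − (1−0.07)·∏(1−qᵢ) over the active causes.
By total probability over both values of low oil pressure:
  P(warning light | overheating coolant loop) = 0.44386*0.69 + 0.908793*0.31
        = 0.306263 + 0.281726 = 0.587989
The terms with low oil pressure present sum to 0.281726, so
  P(low oil pressure | warning light, overheating coolant loop) = 0.281726 / 0.587989 ≈ 0.4791

P(low oil pressure | warning light, overheating coolant loop) ≈ 0.4791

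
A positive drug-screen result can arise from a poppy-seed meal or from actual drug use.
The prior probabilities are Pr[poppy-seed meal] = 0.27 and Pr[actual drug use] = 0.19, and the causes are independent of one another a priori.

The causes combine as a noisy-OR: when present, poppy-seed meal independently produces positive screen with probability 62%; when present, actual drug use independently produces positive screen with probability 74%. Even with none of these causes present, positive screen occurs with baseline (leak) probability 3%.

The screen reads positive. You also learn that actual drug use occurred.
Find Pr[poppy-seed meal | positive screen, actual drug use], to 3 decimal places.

Pr[poppy-seed meal | positive screen, actual drug use] ≈ 0.309

Under noisy-OR, P(positive screen | causes) = 1 − (1−0.03)·∏(1−qᵢ) over the active causes.
P(positive screen | actual drug use) = 0.7478·0.73 + 0.904164·0.27 = 0.545894 + 0.244124 = 0.790018
The poppy-seed meal-present share is 0.904164·0.27 = 0.244124.
So P(poppy-seed meal | positive screen, actual drug use) = 0.244124/0.790018 ≈ 0.309.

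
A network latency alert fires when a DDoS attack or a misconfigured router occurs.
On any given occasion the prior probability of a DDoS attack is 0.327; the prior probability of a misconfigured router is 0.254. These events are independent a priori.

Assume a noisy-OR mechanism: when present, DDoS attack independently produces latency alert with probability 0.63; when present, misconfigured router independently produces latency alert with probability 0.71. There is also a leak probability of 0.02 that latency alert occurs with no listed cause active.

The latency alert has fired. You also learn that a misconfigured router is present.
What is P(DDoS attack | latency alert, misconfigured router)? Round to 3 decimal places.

P(DDoS attack | latency alert, misconfigured router) ≈ 0.378

Under noisy-OR, P(latency alert | causes) = 1 − (1−0.02)·∏(1−qᵢ) over the active causes.
By total probability over both values of DDoS attack:
  P(latency alert | misconfigured router) = 0.7158·0.673 + 0.894846·0.327
        = 0.481733 + 0.292615 = 0.774348
Keeping only the DDoS attack-present terms gives 0.292615, so
  P(DDoS attack | latency alert, misconfigured router) = 0.292615 / 0.774348 ≈ 0.378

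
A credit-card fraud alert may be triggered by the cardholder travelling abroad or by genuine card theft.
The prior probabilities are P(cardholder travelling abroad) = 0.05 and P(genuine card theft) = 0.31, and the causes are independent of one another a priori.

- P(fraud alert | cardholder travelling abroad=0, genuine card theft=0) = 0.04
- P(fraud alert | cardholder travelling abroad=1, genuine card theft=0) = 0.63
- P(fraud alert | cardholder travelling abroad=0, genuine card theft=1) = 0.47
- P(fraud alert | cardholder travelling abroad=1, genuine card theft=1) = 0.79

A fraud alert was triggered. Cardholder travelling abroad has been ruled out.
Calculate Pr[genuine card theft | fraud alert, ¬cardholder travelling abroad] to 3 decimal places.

P(fraud alert | ¬cardholder travelling abroad) = 0.04×0.69 + 0.47×0.31 = 0.027600 + 0.145700 = 0.173300
The genuine card theft-present share is 0.47×0.31 = 0.145700.
So P(genuine card theft | fraud alert, ¬cardholder travelling abroad) = 0.145700/0.173300 ≈ 0.841.

Pr[genuine card theft | fraud alert, ¬cardholder travelling abroad] ≈ 0.841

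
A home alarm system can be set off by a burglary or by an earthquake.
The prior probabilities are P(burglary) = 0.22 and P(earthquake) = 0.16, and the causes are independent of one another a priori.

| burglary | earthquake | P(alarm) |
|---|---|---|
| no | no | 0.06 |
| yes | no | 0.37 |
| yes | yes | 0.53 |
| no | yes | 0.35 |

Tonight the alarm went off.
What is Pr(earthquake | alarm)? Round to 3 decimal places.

Pr(earthquake | alarm) ≈ 0.367

By total probability over the 4 (burglary, earthquake) configurations:
  P(alarm) = 0.06×0.78×0.84 + 0.35×0.78×0.16 + 0.37×0.22×0.84 + 0.53×0.22×0.16
        = 0.039312 + 0.043680 + 0.068376 + 0.018656 = 0.170024
The terms with earthquake present sum to 0.062336, so
  P(earthquake | alarm) = 0.062336 / 0.170024 ≈ 0.367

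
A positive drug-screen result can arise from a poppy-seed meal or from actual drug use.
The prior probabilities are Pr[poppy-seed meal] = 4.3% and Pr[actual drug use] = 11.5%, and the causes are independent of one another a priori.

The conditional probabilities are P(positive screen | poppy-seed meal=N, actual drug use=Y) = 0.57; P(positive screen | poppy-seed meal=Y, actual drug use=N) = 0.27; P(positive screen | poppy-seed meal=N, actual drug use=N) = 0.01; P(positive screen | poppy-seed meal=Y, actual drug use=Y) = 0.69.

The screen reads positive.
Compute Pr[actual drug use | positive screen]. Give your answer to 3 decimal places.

Pr[actual drug use | positive screen] ≈ 0.779

Weight on actual drug use=true, given the evidence: 0.062731 + 0.003412 = 0.066143
Denominator P(positive screen): 0.01·0.957·0.885 + 0.57·0.957·0.115 + 0.27·0.043·0.885 + 0.69·0.043·0.115 = 0.084887
P(actual drug use | positive screen) = 0.066143/0.084887 ≈ 0.779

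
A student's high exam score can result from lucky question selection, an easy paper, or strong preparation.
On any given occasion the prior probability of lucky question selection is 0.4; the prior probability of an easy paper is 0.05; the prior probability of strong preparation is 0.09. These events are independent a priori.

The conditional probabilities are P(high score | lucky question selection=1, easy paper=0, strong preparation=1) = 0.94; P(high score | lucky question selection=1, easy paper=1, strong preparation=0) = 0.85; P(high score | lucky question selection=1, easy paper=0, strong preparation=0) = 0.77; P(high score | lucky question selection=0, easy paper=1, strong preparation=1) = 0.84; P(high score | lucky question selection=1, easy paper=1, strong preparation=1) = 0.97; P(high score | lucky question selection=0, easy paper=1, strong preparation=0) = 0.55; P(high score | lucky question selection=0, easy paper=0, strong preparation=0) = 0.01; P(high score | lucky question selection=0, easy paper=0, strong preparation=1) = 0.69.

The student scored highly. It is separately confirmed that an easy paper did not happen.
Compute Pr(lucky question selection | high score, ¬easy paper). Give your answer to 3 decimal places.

Enumerate the 4 (lucky question selection, strong preparation) configurations and weight by the priors:
  P(high score | ¬easy paper) = 0.01×0.6×0.91 + 0.69×0.6×0.09 + 0.77×0.4×0.91 + 0.94×0.4×0.09
        = 0.005460 + 0.037260 + 0.280280 + 0.033840 = 0.356840
The terms with lucky question selection present sum to 0.314120, so
  P(lucky question selection | high score, ¬easy paper) = 0.314120 / 0.356840 ≈ 0.880

Pr(lucky question selection | high score, ¬easy paper) ≈ 0.880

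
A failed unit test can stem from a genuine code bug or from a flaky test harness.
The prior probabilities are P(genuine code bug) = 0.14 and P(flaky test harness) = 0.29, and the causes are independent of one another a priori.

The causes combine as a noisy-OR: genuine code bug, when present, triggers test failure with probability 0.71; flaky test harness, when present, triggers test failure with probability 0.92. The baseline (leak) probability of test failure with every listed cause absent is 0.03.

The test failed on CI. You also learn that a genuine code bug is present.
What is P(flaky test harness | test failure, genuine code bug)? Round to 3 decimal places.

Under noisy-OR, P(test failure | causes) = 1 − (1−0.03)·∏(1−qᵢ) over the active causes.
P(test failure | genuine code bug) = 0.7187*0.71 + 0.977496*0.29 = 0.510277 + 0.283474 = 0.793751
Restricting to configurations with flaky test harness present: 0.977496*0.29 = 0.283474.
Hence the posterior is 0.283474/0.793751 ≈ 0.357.

P(flaky test harness | test failure, genuine code bug) ≈ 0.357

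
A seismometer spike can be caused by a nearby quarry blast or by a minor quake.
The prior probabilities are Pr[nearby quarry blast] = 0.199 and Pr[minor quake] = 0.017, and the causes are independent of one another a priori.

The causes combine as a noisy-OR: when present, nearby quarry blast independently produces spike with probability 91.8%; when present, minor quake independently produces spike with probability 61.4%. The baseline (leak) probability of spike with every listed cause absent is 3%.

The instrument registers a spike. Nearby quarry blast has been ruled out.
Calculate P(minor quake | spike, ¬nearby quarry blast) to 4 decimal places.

Under noisy-OR, P(spike | causes) = 1 − (1−0.03)·∏(1−qᵢ) over the active causes.
P(spike | ¬nearby quarry blast) = 0.03×0.983 + 0.62558×0.017 = 0.029490 + 0.010635 = 0.040125
Restricting to configurations with minor quake present: 0.62558×0.017 = 0.010635.
Hence the posterior is 0.010635/0.040125 ≈ 0.2650.

P(minor quake | spike, ¬nearby quarry blast) ≈ 0.2650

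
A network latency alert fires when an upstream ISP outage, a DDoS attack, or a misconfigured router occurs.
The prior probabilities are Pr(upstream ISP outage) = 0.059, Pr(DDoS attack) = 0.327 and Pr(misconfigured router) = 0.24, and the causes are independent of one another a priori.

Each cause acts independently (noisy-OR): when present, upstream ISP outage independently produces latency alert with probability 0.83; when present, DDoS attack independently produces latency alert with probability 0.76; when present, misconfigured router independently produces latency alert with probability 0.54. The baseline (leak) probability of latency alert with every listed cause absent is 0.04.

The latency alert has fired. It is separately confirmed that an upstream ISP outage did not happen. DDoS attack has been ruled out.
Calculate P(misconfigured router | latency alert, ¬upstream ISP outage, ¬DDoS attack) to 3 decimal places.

Under noisy-OR, P(latency alert | causes) = 1 − (1−0.04)·∏(1−qᵢ) over the active causes.
P(latency alert | ¬upstream ISP outage, ¬DDoS attack) = 0.04*0.76 + 0.5584*0.24 = 0.030400 + 0.134016 = 0.164416
Of this, 0.134016 comes from 0.5584*0.24 (the misconfigured router=true cases).
So P(misconfigured router | latency alert, ¬upstream ISP outage, ¬DDoS attack) = 0.134016/0.164416 ≈ 0.815.

P(misconfigured router | latency alert, ¬upstream ISP outage, ¬DDoS attack) ≈ 0.815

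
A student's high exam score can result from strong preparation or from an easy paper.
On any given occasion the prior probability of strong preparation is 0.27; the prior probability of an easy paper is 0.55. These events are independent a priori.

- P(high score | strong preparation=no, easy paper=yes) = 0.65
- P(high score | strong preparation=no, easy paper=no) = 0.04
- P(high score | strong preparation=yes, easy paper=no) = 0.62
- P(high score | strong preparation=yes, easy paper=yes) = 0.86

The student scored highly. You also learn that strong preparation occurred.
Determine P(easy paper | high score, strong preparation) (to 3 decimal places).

P(easy paper | high score, strong preparation) ≈ 0.629

By total probability over both values of easy paper:
  P(high score | strong preparation) = 0.62·0.45 + 0.86·0.55
        = 0.279000 + 0.473000 = 0.752000
The terms with easy paper present sum to 0.473000, so
  P(easy paper | high score, strong preparation) = 0.473000 / 0.752000 ≈ 0.629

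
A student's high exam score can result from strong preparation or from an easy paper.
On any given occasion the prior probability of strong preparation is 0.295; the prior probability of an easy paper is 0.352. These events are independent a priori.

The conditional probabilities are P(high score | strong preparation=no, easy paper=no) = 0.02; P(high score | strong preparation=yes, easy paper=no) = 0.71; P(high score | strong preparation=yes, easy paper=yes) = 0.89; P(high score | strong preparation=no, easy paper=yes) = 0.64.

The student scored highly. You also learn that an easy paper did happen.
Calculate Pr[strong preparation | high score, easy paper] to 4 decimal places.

Pr[strong preparation | high score, easy paper] ≈ 0.3678

Numerator (weight on configurations with strong preparation): 0.89×0.295 = 0.262550
Normalizer over all consistent configurations: 0.64×0.705 + 0.89×0.295 = 0.713750
Posterior = 0.262550 / 0.713750 ≈ 0.3678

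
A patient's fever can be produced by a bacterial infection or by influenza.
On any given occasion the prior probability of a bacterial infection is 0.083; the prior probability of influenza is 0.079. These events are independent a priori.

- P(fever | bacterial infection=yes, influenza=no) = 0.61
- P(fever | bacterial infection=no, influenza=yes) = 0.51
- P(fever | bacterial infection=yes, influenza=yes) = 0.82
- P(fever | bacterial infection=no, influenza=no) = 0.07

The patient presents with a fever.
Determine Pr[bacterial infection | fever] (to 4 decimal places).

P(fever) = 0.07*0.917*0.921 + 0.51*0.917*0.079 + 0.61*0.083*0.921 + 0.82*0.083*0.079 = 0.059119 + 0.036946 + 0.046630 + 0.005377 = 0.148072
The bacterial infection-present share is 0.046630 + 0.005377 = 0.052007.
P(bacterial infection | fever) = 0.052007 / 0.148072 ≈ 0.3512

Pr[bacterial infection | fever] ≈ 0.3512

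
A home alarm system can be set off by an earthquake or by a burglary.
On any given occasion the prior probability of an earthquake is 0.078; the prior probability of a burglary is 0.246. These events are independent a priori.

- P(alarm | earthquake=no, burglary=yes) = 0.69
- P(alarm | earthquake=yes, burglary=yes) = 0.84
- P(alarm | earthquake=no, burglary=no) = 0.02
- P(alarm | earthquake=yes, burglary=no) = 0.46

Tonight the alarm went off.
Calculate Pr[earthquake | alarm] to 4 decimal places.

By total probability over the 4 (earthquake, burglary) configurations:
  P(alarm) = 0.02·0.922·0.754 + 0.69·0.922·0.246 + 0.46·0.078·0.754 + 0.84·0.078·0.246
        = 0.013904 + 0.156500 + 0.027054 + 0.016118 = 0.213576
The terms with earthquake present sum to 0.043172, so
  P(earthquake | alarm) = 0.043172 / 0.213576 ≈ 0.2021

Pr[earthquake | alarm] ≈ 0.2021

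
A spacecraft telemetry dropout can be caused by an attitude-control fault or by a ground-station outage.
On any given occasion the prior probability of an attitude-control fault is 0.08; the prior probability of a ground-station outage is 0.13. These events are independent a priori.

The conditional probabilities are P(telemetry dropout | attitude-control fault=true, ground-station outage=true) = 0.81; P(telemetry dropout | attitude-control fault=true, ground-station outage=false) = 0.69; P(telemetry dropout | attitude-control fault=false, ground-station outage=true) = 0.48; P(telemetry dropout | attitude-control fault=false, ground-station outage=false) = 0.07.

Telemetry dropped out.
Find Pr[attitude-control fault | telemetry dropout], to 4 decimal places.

Numerator (weight on configurations with attitude-control fault): 0.048024 + 0.008424 = 0.056448
Normalizer over all consistent configurations: 0.07·0.92·0.87 + 0.48·0.92·0.13 + 0.69·0.08·0.87 + 0.81·0.08·0.13 = 0.169884
P(attitude-control fault | telemetry dropout) = 0.056448/0.169884 ≈ 0.3323

Pr[attitude-control fault | telemetry dropout] ≈ 0.3323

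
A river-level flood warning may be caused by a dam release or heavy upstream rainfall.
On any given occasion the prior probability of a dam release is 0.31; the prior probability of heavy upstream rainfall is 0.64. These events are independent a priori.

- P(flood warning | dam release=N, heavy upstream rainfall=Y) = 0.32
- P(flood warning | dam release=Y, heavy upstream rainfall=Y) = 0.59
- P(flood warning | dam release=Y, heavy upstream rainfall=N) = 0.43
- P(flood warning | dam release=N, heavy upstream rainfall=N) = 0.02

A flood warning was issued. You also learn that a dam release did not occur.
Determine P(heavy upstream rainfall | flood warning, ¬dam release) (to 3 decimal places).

Numerator (weight on configurations with heavy upstream rainfall): 0.32·0.64 = 0.204800
The normalizing constant is 0.02·0.36 + 0.32·0.64 = 0.212000
Posterior = 0.204800 / 0.212000 ≈ 0.966

P(heavy upstream rainfall | flood warning, ¬dam release) ≈ 0.966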